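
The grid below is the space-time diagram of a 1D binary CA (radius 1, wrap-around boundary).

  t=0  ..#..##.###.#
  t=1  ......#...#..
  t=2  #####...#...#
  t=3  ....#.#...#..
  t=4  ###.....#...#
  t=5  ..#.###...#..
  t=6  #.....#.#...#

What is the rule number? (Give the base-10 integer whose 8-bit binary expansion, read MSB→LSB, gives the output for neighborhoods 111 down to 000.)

  ### -> .   bit 7 = 0  t=0,i=9
  ##. -> #   bit 6 = 1  t=0,i=6
  #.# -> .   bit 5 = 0  t=0,i=7
  #.. -> .   bit 4 = 0  t=0,i=0
  .## -> .   bit 3 = 0  t=0,i=5
  .#. -> .   bit 2 = 0  t=0,i=2
  ..# -> .   bit 1 = 0  t=0,i=1
  ... -> #   bit 0 = 1  t=1,i=0
  bits 01000001 = 65

65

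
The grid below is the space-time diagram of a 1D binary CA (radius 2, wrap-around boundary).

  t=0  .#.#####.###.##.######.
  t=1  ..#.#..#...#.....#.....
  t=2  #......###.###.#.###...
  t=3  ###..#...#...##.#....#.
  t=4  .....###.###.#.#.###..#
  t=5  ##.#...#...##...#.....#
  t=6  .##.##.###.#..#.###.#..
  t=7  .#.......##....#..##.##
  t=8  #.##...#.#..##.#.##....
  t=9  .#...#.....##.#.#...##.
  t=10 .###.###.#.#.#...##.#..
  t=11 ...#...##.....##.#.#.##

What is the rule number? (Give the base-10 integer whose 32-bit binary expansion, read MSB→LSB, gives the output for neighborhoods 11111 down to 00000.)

  #####|.  b31=0 t=0,i=5
  ####.|.  b30=0 t=0,i=6
  ###.#|#  b29=1 t=0,i=7
  ###..|.  b28=0 t=0,i=21
  ##.##|.  b27=0 t=0,i=8
  ##.#.|#  b26=1 t=2,i=14
  ##..#|.  b25=0 t=0,i=22
  ##...|.  b24=0 t=2,i=20
  #.###|.  b23=0 t=0,i=3
  #.##.|.  b22=0 t=0,i=13
  #.#.#|.  b21=0 t=2,i=15
  #.#..|.  b20=0 t=1,i=4
  #..##|#  b19=1 t=7,i=17
  #..#.|.  b18=0 t=0,i=0
  #...#|#  b17=1 t=1,i=9
  #....|#  b16=1 t=1,i=13
  .####|#  b15=1 t=0,i=4
  .###.|.  b14=0 t=0,i=10
  .##.#|.  b13=0 t=0,i=14
  .##..|.  b12=0 t=5,i=12
  .#.##|#  b11=1 t=0,i=2
  .#.#.|.  b10=0 t=1,i=3
  .#..#|.  b9=0 t=1,i=5
  .#...|#  b8=1 t=1,i=8
  ..###|.  b7=0 t=2,i=7
  ..##.|#  b6=1 t=3,i=13
  ..#.#|.  b5=0 t=0,i=1
  ..#..|#  b4=1 t=1,i=7
  ...##|.  b3=0 t=2,i=6
  ...#.|.  b2=0 t=1,i=1
  ....#|#  b1=1 t=1,i=0
  .....|.  b0=0 t=1,i=14
  bits 00100100000010111000100101010010 = 604735826

604735826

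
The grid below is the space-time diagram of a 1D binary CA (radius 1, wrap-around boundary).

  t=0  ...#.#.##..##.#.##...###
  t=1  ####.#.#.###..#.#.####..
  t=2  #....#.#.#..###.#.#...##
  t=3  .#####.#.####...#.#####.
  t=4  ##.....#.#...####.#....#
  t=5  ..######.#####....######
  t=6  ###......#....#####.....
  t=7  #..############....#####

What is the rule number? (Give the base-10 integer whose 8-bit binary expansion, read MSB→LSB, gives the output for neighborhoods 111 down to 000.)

  [7] ### => .  t=0,i=22
  [6] ##. => .  t=0,i=8
  [5] #.# => .  t=0,i=4
  [4] #.. => #  t=0,i=0
  [3] .## => #  t=0,i=7
  [2] .#. => #  t=0,i=3
  [1] ..# => #  t=0,i=2
  [0] ... => #  t=0,i=1
  bits 00011111 = 31

31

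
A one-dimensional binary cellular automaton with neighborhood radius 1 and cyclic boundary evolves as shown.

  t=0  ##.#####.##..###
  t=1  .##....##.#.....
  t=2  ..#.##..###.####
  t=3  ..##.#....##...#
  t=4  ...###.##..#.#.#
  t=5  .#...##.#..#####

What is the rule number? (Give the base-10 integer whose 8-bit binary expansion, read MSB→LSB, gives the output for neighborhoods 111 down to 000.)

101

  nb ###: next=.  (t=0,i=0, bit7=0)
  nb ##.: next=#  (t=0,i=1, bit6=1)
  nb #.#: next=#  (t=0,i=2, bit5=1)
  nb #..: next=.  (t=0,i=11, bit4=0)
  nb .##: next=.  (t=0,i=3, bit3=0)
  nb .#.: next=#  (t=1,i=10, bit2=1)
  nb ..#: next=.  (t=0,i=12, bit1=0)
  nb ...: next=#  (t=1,i=4, bit0=1)
  bits 01100101 = 101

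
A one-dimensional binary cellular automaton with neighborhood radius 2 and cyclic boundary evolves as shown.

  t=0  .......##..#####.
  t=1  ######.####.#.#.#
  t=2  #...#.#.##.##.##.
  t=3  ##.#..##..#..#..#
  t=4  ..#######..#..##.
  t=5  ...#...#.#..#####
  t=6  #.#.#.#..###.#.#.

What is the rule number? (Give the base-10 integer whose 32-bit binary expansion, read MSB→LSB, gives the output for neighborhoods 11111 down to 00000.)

  nb #####: next=.  (t=0,i=13, bit31=0)
  nb ####.: next=#  (t=0,i=14, bit30=1)
  nb ###.#: next=.  (t=1,i=5, bit29=0)
  nb ###..: next=.  (t=0,i=15, bit28=0)
  nb ##.##: next=#  (t=1,i=6, bit27=1)
  nb ##.#.: next=#  (t=1,i=11, bit26=1)
  nb ##..#: next=#  (t=0,i=9, bit25=1)
  nb ##...: next=#  (t=0,i=16, bit24=1)
  nb #.###: next=.  (t=1,i=7, bit23=0)
  nb #.##.: next=.  (t=2,i=8, bit22=0)
  nb #.#.#: next=#  (t=1,i=12, bit21=1)
  nb #.#..: next=#  (t=2,i=0, bit20=1)
  nb #..##: next=#  (t=0,i=10, bit19=1)
  nb #..#.: next=.  (t=3,i=9, bit18=0)
  nb #...#: next=.  (t=2,i=2, bit17=0)
  nb #....: next=#  (t=0,i=0, bit16=1)
  nb .####: next=#  (t=0,i=12, bit15=1)
  nb .###.: next=.  (t=3,i=0, bit14=0)
  nb .##.#: next=.  (t=2,i=9, bit13=0)
  nb .##..: next=#  (t=0,i=8, bit12=1)
  nb .#.##: next=#  (t=1,i=15, bit11=1)
  nb .#.#.: next=.  (t=1,i=13, bit10=0)
  nb .#..#: next=#  (t=3,i=4, bit9=1)
  nb .#...: next=#  (t=2,i=1, bit8=1)
  nb ..###: next=.  (t=0,i=11, bit7=0)
  nb ..##.: next=#  (t=0,i=7, bit6=1)
  nb ..#.#: next=.  (t=2,i=4, bit5=0)
  nb ..#..: next=.  (t=3,i=10, bit4=0)
  nb ...##: next=.  (t=0,i=6, bit3=0)
  nb ...#.: next=#  (t=2,i=3, bit2=1)
  nb ....#: next=#  (t=0,i=5, bit1=1)
  nb .....: next=#  (t=0,i=1, bit0=1)
  bits 01001111001110011001101101000111 = 1329175367

1329175367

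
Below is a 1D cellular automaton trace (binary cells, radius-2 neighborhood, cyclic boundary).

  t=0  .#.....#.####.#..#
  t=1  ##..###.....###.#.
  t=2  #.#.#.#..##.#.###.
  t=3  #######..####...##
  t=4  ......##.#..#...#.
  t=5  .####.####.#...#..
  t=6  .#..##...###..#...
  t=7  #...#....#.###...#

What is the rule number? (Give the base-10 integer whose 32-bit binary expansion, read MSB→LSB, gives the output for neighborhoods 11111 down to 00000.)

1047798983

  #####|.  b31=0 t=3,i=0
  ####.|.  b30=0 t=0,i=11
  ###.#|#  b29=1 t=0,i=12
  ###..|#  b28=1 t=1,i=6
  ##.##|#  b27=1 t=5,i=5
  ##.#.|#  b26=1 t=0,i=13
  ##..#|#  b25=1 t=1,i=2
  ##...|.  b24=0 t=1,i=7
  #.###|.  b23=0 t=0,i=9
  #.##.|#  b22=1 t=1,i=0
  #.#.#|#  b21=1 t=1,i=16
  #.#..|#  b20=1 t=0,i=1
  #..##|.  b19=0 t=1,i=3
  #..#.|#  b18=1 t=0,i=16
  #...#|.  b17=0 t=3,i=14
  #....|.  b16=0 t=0,i=3
  .####|.  b15=0 t=0,i=10
  .###.|.  b14=0 t=1,i=5
  .##.#|#  b13=1 t=2,i=10
  .##..|.  b12=0 t=1,i=1
  .#.##|.  b11=0 t=0,i=8
  .#.#.|#  b10=1 t=0,i=0
  .#..#|.  b9=0 t=0,i=15
  .#...|.  b8=0 t=0,i=2
  ..###|#  b7=1 t=1,i=4
  ..##.|#  b6=1 t=2,i=9
  ..#.#|.  b5=0 t=0,i=7
  ..#..|.  b4=0 t=4,i=12
  ...##|.  b3=0 t=1,i=11
  ...#.|#  b2=1 t=0,i=6
  ....#|#  b1=1 t=0,i=5
  .....|#  b0=1 t=0,i=4
  bits 00111110011101000010010011000111 = 1047798983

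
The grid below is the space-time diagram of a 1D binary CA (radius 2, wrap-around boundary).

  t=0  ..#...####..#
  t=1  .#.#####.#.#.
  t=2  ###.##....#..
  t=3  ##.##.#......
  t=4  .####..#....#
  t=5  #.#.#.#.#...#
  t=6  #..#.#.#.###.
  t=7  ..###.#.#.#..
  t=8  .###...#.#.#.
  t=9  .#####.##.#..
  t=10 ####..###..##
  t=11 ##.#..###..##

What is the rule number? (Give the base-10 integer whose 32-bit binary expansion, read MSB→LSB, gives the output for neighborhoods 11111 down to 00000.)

  #####|#  b31=1 t=1,i=5
  ####.|.  b30=0 t=0,i=8
  ###.#|.  b29=0 t=1,i=7
  ###..|#  b28=1 t=0,i=9
  ##.##|#  b27=1 t=2,i=3
  ##.#.|.  b26=0 t=1,i=8
  ##..#|.  b25=0 t=0,i=10
  ##...|#  b24=1 t=2,i=6
  #.###|.  b23=0 t=1,i=3
  #.##.|#  b22=1 t=2,i=4
  #.#.#|.  b21=0 t=1,i=9
  #.#..|.  b20=0 t=1,i=11
  #..##|.  b19=0 t=2,i=12
  #..#.|#  b18=1 t=0,i=1
  #...#|#  b17=1 t=0,i=4
  #....|.  b16=0 t=2,i=7
  .####|#  b15=1 t=0,i=7
  .###.|#  b14=1 t=2,i=1
  .##.#|#  b13=1 t=3,i=1
  .##..|.  b12=0 t=2,i=5
  .#.##|#  b11=1 t=1,i=2
  .#.#.|#  b10=1 t=1,i=10
  .#..#|.  b9=0 t=0,i=0
  .#...|#  b8=1 t=0,i=3
  ..###|#  b7=1 t=0,i=6
  ..##.|.  b6=0 t=3,i=0
  ..#.#|#  b5=1 t=1,i=1
  ..#..|.  b4=0 t=0,i=2
  ...##|#  b3=1 t=0,i=5
  ...#.|.  b2=0 t=2,i=9
  ....#|.  b1=0 t=2,i=8
  .....|.  b0=0 t=3,i=9
  bits 10011001010001101110110110101000 = 2571562408

2571562408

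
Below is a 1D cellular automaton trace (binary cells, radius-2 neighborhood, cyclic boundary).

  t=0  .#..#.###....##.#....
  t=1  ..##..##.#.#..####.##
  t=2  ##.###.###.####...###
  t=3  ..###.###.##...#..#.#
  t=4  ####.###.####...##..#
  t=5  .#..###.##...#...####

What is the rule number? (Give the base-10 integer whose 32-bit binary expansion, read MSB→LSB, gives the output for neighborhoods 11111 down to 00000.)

  nb #####: next=#  (t=2,i=20, bit31=1)
  nb ####.: next=.  (t=1,i=16, bit30=0)
  nb ###.#: next=.  (t=1,i=17, bit29=0)
  nb ###..: next=.  (t=0,i=8, bit28=0)
  nb ##.##: next=#  (t=1,i=18, bit27=1)
  nb ##.#.: next=#  (t=0,i=15, bit26=1)
  nb ##..#: next=#  (t=1,i=0, bit25=1)
  nb ##...: next=#  (t=0,i=9, bit24=1)
  nb #.###: next=#  (t=0,i=6, bit23=1)
  nb #.##.: next=#  (t=1,i=19, bit22=1)
  nb #.#.#: next=#  (t=1,i=9, bit21=1)
  nb #.#..: next=#  (t=0,i=16, bit20=1)
  nb #..##: next=#  (t=1,i=1, bit19=1)
  nb #..#.: next=#  (t=0,i=3, bit18=1)
  nb #...#: next=.  (t=2,i=16, bit17=0)
  nb #....: next=.  (t=0,i=10, bit16=0)
  nb .####: next=.  (t=1,i=15, bit15=0)
  nb .###.: next=#  (t=0,i=7, bit14=1)
  nb .##.#: next=#  (t=0,i=14, bit13=1)
  nb .##..: next=#  (t=1,i=3, bit12=1)
  nb .#.##: next=.  (t=0,i=5, bit11=0)
  nb .#.#.: next=.  (t=1,i=10, bit10=0)
  nb .#..#: next=#  (t=0,i=2, bit9=1)
  nb .#...: next=#  (t=0,i=17, bit8=1)
  nb ..###: next=#  (t=1,i=14, bit7=1)
  nb ..##.: next=.  (t=0,i=13, bit6=0)
  nb ..#.#: next=.  (t=0,i=4, bit5=0)
  nb ..#..: next=.  (t=0,i=1, bit4=0)
  nb ...##: next=.  (t=0,i=12, bit3=0)
  nb ...#.: next=.  (t=0,i=0, bit2=0)
  nb ....#: next=#  (t=0,i=11, bit1=1)
  nb .....: next=#  (t=0,i=19, bit0=1)
  bits 10001111111111000111001110000011 = 2415686531

2415686531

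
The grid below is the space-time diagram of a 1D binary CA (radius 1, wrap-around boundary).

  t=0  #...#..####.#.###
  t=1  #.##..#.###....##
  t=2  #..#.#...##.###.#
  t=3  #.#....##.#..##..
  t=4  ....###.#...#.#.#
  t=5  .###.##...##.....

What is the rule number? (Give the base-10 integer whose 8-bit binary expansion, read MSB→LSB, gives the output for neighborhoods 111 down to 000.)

195

  ### -> #   bit 7 = 1  t=0,i=8
  ##. -> #   bit 6 = 1  t=0,i=0
  #.# -> .   bit 5 = 0  t=0,i=11
  #.. -> .   bit 4 = 0  t=0,i=1
  .## -> .   bit 3 = 0  t=0,i=7
  .#. -> .   bit 2 = 0  t=0,i=4
  ..# -> #   bit 1 = 1  t=0,i=3
  ... -> #   bit 0 = 1  t=0,i=2
  bits 11000011 = 195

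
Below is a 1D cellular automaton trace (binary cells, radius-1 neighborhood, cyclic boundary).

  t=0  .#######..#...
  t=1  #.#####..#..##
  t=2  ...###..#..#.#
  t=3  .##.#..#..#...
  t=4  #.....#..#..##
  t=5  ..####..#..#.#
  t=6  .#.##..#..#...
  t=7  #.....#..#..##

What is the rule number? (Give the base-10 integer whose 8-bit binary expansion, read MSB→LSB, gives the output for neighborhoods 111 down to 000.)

131

  [7] ### => #  t=0,i=2
  [6] ##. => .  t=0,i=7
  [5] #.# => .  t=1,i=1
  [4] #.. => .  t=0,i=8
  [3] .## => .  t=0,i=1
  [2] .#. => .  t=0,i=10
  [1] ..# => #  t=0,i=0
  [0] ... => #  t=0,i=12
  bits 10000011 = 131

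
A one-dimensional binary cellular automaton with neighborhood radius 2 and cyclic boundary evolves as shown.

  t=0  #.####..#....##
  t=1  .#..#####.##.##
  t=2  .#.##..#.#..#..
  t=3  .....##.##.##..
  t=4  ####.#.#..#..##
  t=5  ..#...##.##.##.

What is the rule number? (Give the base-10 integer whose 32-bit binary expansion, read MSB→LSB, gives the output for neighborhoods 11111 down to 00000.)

1528644819

  #####|.  b31=0 t=1,i=6
  ####.|#  b30=1 t=0,i=4
  ###.#|.  b29=0 t=0,i=0
  ###..|#  b28=1 t=0,i=5
  ##.##|#  b27=1 t=0,i=1
  ##.#.|.  b26=0 t=1,i=0
  ##..#|#  b25=1 t=0,i=6
  ##...|#  b24=1 t=3,i=13
  #.###|.  b23=0 t=0,i=2
  #.##.|.  b22=0 t=1,i=10
  #.#.#|.  b21=0 t=4,i=5
  #.#..|#  b20=1 t=1,i=1
  #..##|#  b19=1 t=1,i=3
  #..#.|#  b18=1 t=0,i=7
  #...#|.  b17=0 t=2,i=14
  #....|#  b16=1 t=0,i=10
  .####|.  b15=0 t=0,i=3
  .###.|#  b14=1 t=0,i=14
  .##.#|.  b13=0 t=1,i=11
  .##..|.  b12=0 t=2,i=4
  .#.##|.  b11=0 t=2,i=2
  .#.#.|#  b10=1 t=2,i=8
  .#..#|.  b9=0 t=1,i=2
  .#...|.  b8=0 t=0,i=9
  ..###|#  b7=1 t=0,i=13
  ..##.|#  b6=1 t=3,i=5
  ..#.#|.  b5=0 t=2,i=1
  ..#..|#  b4=1 t=0,i=8
  ...##|.  b3=0 t=0,i=12
  ...#.|.  b2=0 t=2,i=0
  ....#|#  b1=1 t=0,i=11
  .....|#  b0=1 t=3,i=0
  bits 01011011000111010100010011010011 = 1528644819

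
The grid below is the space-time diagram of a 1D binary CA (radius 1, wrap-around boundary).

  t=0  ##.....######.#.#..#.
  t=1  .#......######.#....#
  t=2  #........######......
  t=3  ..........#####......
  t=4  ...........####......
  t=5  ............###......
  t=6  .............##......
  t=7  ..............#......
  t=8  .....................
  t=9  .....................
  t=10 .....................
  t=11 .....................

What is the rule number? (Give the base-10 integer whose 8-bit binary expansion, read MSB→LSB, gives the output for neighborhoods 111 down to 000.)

  nb ###: next=#  (t=0,i=8, bit7=1)
  nb ##.: next=#  (t=0,i=1, bit6=1)
  nb #.#: next=#  (t=0,i=13, bit5=1)
  nb #..: next=.  (t=0,i=2, bit4=0)
  nb .##: next=.  (t=0,i=0, bit3=0)
  nb .#.: next=.  (t=0,i=14, bit2=0)
  nb ..#: next=.  (t=0,i=6, bit1=0)
  nb ...: next=.  (t=0,i=3, bit0=0)
  bits 11100000 = 224

224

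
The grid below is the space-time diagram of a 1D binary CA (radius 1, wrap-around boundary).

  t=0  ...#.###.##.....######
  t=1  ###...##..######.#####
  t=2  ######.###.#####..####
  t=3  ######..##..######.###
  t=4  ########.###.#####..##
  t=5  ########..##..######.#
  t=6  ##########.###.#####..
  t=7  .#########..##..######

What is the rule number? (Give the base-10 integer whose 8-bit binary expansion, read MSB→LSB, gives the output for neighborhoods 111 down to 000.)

211

  ###|#  b7=1 t=0,i=6
  ##.|#  b6=1 t=0,i=7
  #.#|.  b5=0 t=0,i=4
  #..|#  b4=1 t=0,i=0
  .##|.  b3=0 t=0,i=5
  .#.|.  b2=0 t=0,i=3
  ..#|#  b1=1 t=0,i=2
  ...|#  b0=1 t=0,i=1
  bits 11010011 = 211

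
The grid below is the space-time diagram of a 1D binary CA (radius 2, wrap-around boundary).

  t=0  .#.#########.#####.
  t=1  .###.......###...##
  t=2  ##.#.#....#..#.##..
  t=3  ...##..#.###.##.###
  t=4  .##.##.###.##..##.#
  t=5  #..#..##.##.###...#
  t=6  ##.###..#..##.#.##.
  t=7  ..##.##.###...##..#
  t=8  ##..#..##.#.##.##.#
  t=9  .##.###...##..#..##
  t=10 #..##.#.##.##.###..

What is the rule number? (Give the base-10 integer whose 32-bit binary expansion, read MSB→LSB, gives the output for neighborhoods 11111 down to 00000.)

  nb #####: next=.  (t=0,i=5, bit31=0)
  nb ####.: next=.  (t=0,i=10, bit30=0)
  nb ###.#: next=#  (t=0,i=11, bit29=1)
  nb ###..: next=#  (t=0,i=17, bit28=1)
  nb ##.##: next=#  (t=0,i=12, bit27=1)
  nb ##.#.: next=.  (t=2,i=2, bit26=0)
  nb ##..#: next=#  (t=0,i=18, bit25=1)
  nb ##...: next=.  (t=1,i=4, bit24=0)
  nb #.###: next=#  (t=0,i=3, bit23=1)
  nb #.##.: next=.  (t=2,i=15, bit22=0)
  nb #.#.#: next=#  (t=2,i=3, bit21=1)
  nb #.#..: next=.  (t=2,i=5, bit20=0)
  nb #..##: next=#  (t=2,i=18, bit19=1)
  nb #..#.: next=.  (t=0,i=0, bit18=0)
  nb #...#: next=#  (t=1,i=15, bit17=1)
  nb #....: next=#  (t=1,i=5, bit16=1)
  nb .####: next=.  (t=0,i=4, bit15=0)
  nb .###.: next=.  (t=1,i=2, bit14=0)
  nb .##.#: next=.  (t=1,i=18, bit13=0)
  nb .##..: next=#  (t=2,i=16, bit12=1)
  nb .#.##: next=#  (t=0,i=2, bit11=1)
  nb .#.#.: next=#  (t=2,i=4, bit10=1)
  nb .#..#: next=#  (t=2,i=11, bit9=1)
  nb .#...: next=.  (t=2,i=6, bit8=0)
  nb ..###: next=.  (t=1,i=11, bit7=0)
  nb ..##.: next=.  (t=1,i=17, bit6=0)
  nb ..#.#: next=#  (t=0,i=1, bit5=1)
  nb ..#..: next=#  (t=2,i=10, bit4=1)
  nb ...##: next=#  (t=1,i=10, bit3=1)
  nb ...#.: next=#  (t=2,i=9, bit2=1)
  nb ....#: next=.  (t=1,i=9, bit1=0)
  nb .....: next=.  (t=1,i=6, bit0=0)
  bits 00111010101010110001111000111100 = 984292924

984292924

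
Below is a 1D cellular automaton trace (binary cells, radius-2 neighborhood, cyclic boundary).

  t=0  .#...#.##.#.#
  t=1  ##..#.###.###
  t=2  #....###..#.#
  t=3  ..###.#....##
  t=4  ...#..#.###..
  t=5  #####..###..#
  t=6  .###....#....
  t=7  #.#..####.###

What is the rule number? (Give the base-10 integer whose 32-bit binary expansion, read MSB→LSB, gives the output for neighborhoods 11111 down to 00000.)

3237047839

  ##### -> #   bit 31 = 1  t=1,i=12
  ####. -> #   bit 30 = 1  t=1,i=0
  ###.# -> .   bit 29 = 0  t=1,i=8
  ###.. -> .   bit 28 = 0  t=1,i=1
  ##.## -> .   bit 27 = 0  t=1,i=9
  ##.#. -> .   bit 26 = 0  t=0,i=9
  ##..# -> .   bit 25 = 0  t=1,i=2
  ##... -> .   bit 24 = 0  t=2,i=1
  #.### -> #   bit 23 = 1  t=1,i=6
  #.##. -> #   bit 22 = 1  t=0,i=7
  #.#.# -> #   bit 21 = 1  t=0,i=10
  #.#.. -> #   bit 20 = 1  t=0,i=1
  #..## -> .   bit 19 = 0  t=3,i=1
  #..#. -> .   bit 18 = 0  t=1,i=3
  #...# -> .   bit 17 = 0  t=0,i=3
  #.... -> #   bit 16 = 1  t=2,i=2
  .#### -> .   bit 15 = 0  t=1,i=11
  .###. -> #   bit 14 = 1  t=1,i=7
  .##.# -> #   bit 13 = 1  t=0,i=8
  .##.. -> .   bit 12 = 0  t=2,i=0
  .#.## -> #   bit 11 = 1  t=0,i=6
  .#.#. -> #   bit 10 = 1  t=0,i=0
  .#..# -> #   bit 9 = 1  t=4,i=4
  .#... -> .   bit 8 = 0  t=0,i=2
  ..### -> .   bit 7 = 0  t=2,i=5
  ..##. -> .   bit 6 = 0  t=3,i=11
  ..#.# -> .   bit 5 = 0  t=0,i=5
  ..#.. -> #   bit 4 = 1  t=4,i=3
  ...## -> #   bit 3 = 1  t=2,i=4
  ...#. -> #   bit 2 = 1  t=0,i=4
  ....# -> #   bit 1 = 1  t=2,i=3
  ..... -> #   bit 0 = 1  t=4,i=0
  bits 11000000111100010110111000011111 = 3237047839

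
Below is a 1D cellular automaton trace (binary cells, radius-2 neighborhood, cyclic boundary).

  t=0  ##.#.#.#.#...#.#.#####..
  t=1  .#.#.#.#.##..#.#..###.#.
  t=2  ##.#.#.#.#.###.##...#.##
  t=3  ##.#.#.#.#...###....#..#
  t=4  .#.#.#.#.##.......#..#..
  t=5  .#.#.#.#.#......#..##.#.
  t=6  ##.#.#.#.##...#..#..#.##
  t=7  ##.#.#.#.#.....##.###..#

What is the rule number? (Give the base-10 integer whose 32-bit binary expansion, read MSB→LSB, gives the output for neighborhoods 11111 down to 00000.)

3933512482

  #####|#  b31=1 t=0,i=19
  ####.|#  b30=1 t=0,i=20
  ###.#|#  b29=1 t=1,i=20
  ###..|.  b28=0 t=0,i=21
  ##.##|#  b27=1 t=2,i=14
  ##.#.|.  b26=0 t=0,i=2
  ##..#|#  b25=1 t=0,i=22
  ##...|.  b24=0 t=2,i=17
  #.###|.  b23=0 t=0,i=17
  #.##.|#  b22=1 t=1,i=9
  #.#.#|#  b21=1 t=0,i=3
  #.#..|#  b20=1 t=0,i=9
  #..##|.  b19=0 t=0,i=23
  #..#.|#  b18=1 t=1,i=0
  #...#|.  b17=0 t=0,i=11
  #....|.  b16=0 t=3,i=17
  .####|#  b15=1 t=0,i=18
  .###.|.  b14=0 t=1,i=19
  .##.#|#  b13=1 t=0,i=1
  .##..|.  b12=0 t=1,i=10
  .#.##|.  b11=0 t=0,i=16
  .#.#.|.  b10=0 t=0,i=4
  .#..#|#  b9=1 t=1,i=16
  .#...|#  b8=1 t=0,i=10
  ..###|.  b7=0 t=1,i=18
  ..##.|.  b6=0 t=0,i=0
  ..#.#|#  b5=1 t=0,i=13
  ..#..|.  b4=0 t=3,i=20
  ...##|.  b3=0 t=3,i=12
  ...#.|.  b2=0 t=0,i=12
  ....#|#  b1=1 t=3,i=18
  .....|.  b0=0 t=4,i=13
  bits 11101010011101001010001100100010 = 3933512482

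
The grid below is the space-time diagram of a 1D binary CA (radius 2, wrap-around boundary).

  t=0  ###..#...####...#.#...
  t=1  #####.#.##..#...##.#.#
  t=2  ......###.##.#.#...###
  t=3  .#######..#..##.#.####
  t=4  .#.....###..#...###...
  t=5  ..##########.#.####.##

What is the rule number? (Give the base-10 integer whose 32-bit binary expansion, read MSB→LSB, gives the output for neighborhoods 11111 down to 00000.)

317541803

  [31] ##### => .  t=1,i=1
  [30] ####. => .  t=0,i=11
  [29] ###.# => .  t=1,i=4
  [28] ###.. => #  t=0,i=2
  [27] ##.## => .  t=2,i=9
  [26] ##.#. => .  t=1,i=5
  [25] ##..# => #  t=0,i=3
  [24] ##... => .  t=0,i=13
  [23] #.### => #  t=1,i=21
  [22] #.##. => #  t=1,i=8
  [21] #.#.# => #  t=1,i=6
  [20] #.#.. => .  t=0,i=18
  [19] #..## => #  t=3,i=12
  [18] #..#. => #  t=0,i=4
  [17] #...# => .  t=0,i=7
  [16] #.... => #  t=2,i=1
  [15] .#### => .  t=0,i=10
  [14] .###. => #  t=0,i=1
  [13] .##.# => .  t=1,i=17
  [12] .##.. => .  t=1,i=9
  [11] .#.## => #  t=1,i=7
  [10] .#.#. => #  t=0,i=17
  [9] .#..# => .  t=3,i=11
  [8] .#... => #  t=0,i=6
  [7] ..### => #  t=0,i=0
  [6] ..##. => .  t=1,i=16
  [5] ..#.# => #  t=0,i=16
  [4] ..#.. => .  t=0,i=5
  [3] ...## => #  t=0,i=8
  [2] ...#. => .  t=0,i=15
  [1] ....# => #  t=2,i=4
  [0] ..... => #  t=2,i=2
  bits 00010010111011010100110110101011 = 317541803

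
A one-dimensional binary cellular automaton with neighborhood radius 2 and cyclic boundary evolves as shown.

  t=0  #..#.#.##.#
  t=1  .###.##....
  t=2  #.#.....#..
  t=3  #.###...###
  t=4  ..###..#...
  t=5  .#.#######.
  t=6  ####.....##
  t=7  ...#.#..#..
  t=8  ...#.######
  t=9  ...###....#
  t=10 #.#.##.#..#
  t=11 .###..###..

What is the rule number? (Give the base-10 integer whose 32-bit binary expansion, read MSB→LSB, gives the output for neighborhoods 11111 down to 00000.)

380980024

  [31] ##### => .  t=5,i=5
  [30] ####. => .  t=3,i=10
  [29] ###.# => .  t=1,i=3
  [28] ###.. => #  t=3,i=4
  [27] ##.## => .  t=0,i=9
  [26] ##.#. => #  t=10,i=1
  [25] ##..# => #  t=0,i=1
  [24] ##... => .  t=1,i=7
  [23] #.### => #  t=3,i=2
  [22] #.##. => .  t=0,i=7
  [21] #.#.# => #  t=0,i=5
  [20] #.#.. => #  t=2,i=2
  [19] #..## => .  t=10,i=9
  [18] #..#. => #  t=0,i=2
  [17] #...# => .  t=3,i=6
  [16] #.... => #  t=1,i=8
  [15] .#### => .  t=3,i=9
  [14] .###. => #  t=1,i=2
  [13] .##.# => .  t=0,i=8
  [12] .##.. => .  t=0,i=0
  [11] .#.## => #  t=0,i=6
  [10] .#.#. => .  t=0,i=4
  [9] .#..# => #  t=2,i=9
  [8] .#... => #  t=2,i=3
  [7] ..### => .  t=1,i=1
  [6] ..##. => .  t=10,i=10
  [5] ..#.# => #  t=0,i=3
  [4] ..#.. => #  t=2,i=8
  [3] ...## => #  t=1,i=0
  [2] ...#. => .  t=2,i=7
  [1] ....# => .  t=1,i=10
  [0] ..... => .  t=1,i=9
  bits 00010110101101010100101100111000 = 380980024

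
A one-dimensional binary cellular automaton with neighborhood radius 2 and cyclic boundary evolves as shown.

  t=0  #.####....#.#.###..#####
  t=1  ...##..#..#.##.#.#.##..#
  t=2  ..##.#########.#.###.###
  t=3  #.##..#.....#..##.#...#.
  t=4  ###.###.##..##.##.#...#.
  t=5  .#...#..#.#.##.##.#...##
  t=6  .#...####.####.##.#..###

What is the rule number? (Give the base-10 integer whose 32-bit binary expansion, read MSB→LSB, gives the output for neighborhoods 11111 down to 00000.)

1115024121

  ##### -> .   bit 31 = 0  t=0,i=21
  ####. -> #   bit 30 = 1  t=0,i=4
  ###.# -> .   bit 29 = 0  t=0,i=0
  ###.. -> .   bit 28 = 0  t=0,i=5
  ##.## -> .   bit 27 = 0  t=0,i=1
  ##.#. -> .   bit 26 = 0  t=1,i=14
  ##..# -> #   bit 25 = 1  t=0,i=17
  ##... -> .   bit 24 = 0  t=0,i=6
  #.### -> .   bit 23 = 0  t=0,i=2
  #.##. -> #   bit 22 = 1  t=1,i=12
  #.#.# -> #   bit 21 = 1  t=0,i=12
  #.#.. -> #   bit 20 = 1  t=3,i=18
  #..## -> .   bit 19 = 0  t=0,i=18
  #..#. -> #   bit 18 = 1  t=1,i=6
  #...# -> .   bit 17 = 0  t=1,i=1
  #.... -> #   bit 16 = 1  t=0,i=7
  .#### -> #   bit 15 = 1  t=0,i=3
  .###. -> #   bit 14 = 1  t=0,i=15
  .##.# -> #   bit 13 = 1  t=1,i=13
  .##.. -> .   bit 12 = 0  t=1,i=4
  .#.## -> #   bit 11 = 1  t=0,i=13
  .#.#. -> .   bit 10 = 0  t=0,i=11
  .#..# -> #   bit 9 = 1  t=1,i=8
  .#... -> .   bit 8 = 0  t=1,i=0
  ..### -> #   bit 7 = 1  t=0,i=19
  ..##. -> #   bit 6 = 1  t=1,i=3
  ..#.# -> #   bit 5 = 1  t=0,i=10
  ..#.. -> #   bit 4 = 1  t=1,i=7
  ...## -> #   bit 3 = 1  t=1,i=2
  ...#. -> .   bit 2 = 0  t=0,i=9
  ....# -> .   bit 1 = 0  t=0,i=8
  ..... -> #   bit 0 = 1  t=3,i=9
  bits 01000010011101011110101011111001 = 1115024121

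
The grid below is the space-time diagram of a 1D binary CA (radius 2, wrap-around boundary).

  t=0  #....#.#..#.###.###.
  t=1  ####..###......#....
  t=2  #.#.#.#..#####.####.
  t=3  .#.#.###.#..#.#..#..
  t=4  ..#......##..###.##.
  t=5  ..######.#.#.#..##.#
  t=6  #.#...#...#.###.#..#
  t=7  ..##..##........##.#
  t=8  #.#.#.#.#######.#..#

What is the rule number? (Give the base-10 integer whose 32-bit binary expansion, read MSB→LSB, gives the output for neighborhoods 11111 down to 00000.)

  ##### -> .   bit 31 = 0  t=2,i=11
  ####. -> #   bit 30 = 1  t=1,i=2
  ###.# -> .   bit 29 = 0  t=0,i=14
  ###.. -> .   bit 28 = 0  t=1,i=3
  ##.## -> #   bit 27 = 1  t=0,i=15
  ##.#. -> .   bit 26 = 0  t=0,i=19
  ##..# -> #   bit 25 = 1  t=1,i=4
  ##... -> #   bit 24 = 1  t=1,i=9
  #.### -> .   bit 23 = 0  t=0,i=12
  #.##. -> #   bit 22 = 1  t=4,i=17
  #.#.# -> .   bit 21 = 0  t=2,i=0
  #.#.. -> #   bit 20 = 1  t=0,i=0
  #..## -> .   bit 19 = 0  t=1,i=5
  #..#. -> .   bit 18 = 0  t=0,i=9
  #...# -> .   bit 17 = 0  t=3,i=19
  #.... -> #   bit 16 = 1  t=0,i=2
  .#### -> .   bit 15 = 0  t=1,i=1
  .###. -> .   bit 14 = 0  t=0,i=13
  .##.# -> .   bit 13 = 0  t=5,i=17
  .##.. -> .   bit 12 = 0  t=4,i=10
  .#.## -> .   bit 11 = 0  t=0,i=11
  .#.#. -> #   bit 10 = 1  t=0,i=6
  .#..# -> #   bit 9 = 1  t=0,i=8
  .#... -> #   bit 8 = 1  t=0,i=1
  ..### -> #   bit 7 = 1  t=1,i=0
  ..##. -> #   bit 6 = 1  t=4,i=9
  ..#.# -> .   bit 5 = 0  t=0,i=5
  ..#.. -> #   bit 4 = 1  t=1,i=15
  ...## -> .   bit 3 = 0  t=1,i=19
  ...#. -> .   bit 2 = 0  t=0,i=4
  ....# -> #   bit 1 = 1  t=0,i=3
  ..... -> #   bit 0 = 1  t=1,i=11
  bits 01001011010100010000011111010011 = 1263601619

1263601619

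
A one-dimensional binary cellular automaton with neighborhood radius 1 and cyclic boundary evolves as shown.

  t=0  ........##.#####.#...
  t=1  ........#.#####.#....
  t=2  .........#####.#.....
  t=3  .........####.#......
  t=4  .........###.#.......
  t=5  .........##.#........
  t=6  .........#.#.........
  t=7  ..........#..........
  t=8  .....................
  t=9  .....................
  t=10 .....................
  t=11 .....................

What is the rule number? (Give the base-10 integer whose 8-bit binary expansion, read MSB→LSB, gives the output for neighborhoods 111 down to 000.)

  nb ###: next=#  (t=0,i=12, bit7=1)
  nb ##.: next=.  (t=0,i=9, bit6=0)
  nb #.#: next=#  (t=0,i=10, bit5=1)
  nb #..: next=.  (t=0,i=18, bit4=0)
  nb .##: next=#  (t=0,i=8, bit3=1)
  nb .#.: next=.  (t=0,i=17, bit2=0)
  nb ..#: next=.  (t=0,i=7, bit1=0)
  nb ...: next=.  (t=0,i=0, bit0=0)
  bits 10101000 = 168

168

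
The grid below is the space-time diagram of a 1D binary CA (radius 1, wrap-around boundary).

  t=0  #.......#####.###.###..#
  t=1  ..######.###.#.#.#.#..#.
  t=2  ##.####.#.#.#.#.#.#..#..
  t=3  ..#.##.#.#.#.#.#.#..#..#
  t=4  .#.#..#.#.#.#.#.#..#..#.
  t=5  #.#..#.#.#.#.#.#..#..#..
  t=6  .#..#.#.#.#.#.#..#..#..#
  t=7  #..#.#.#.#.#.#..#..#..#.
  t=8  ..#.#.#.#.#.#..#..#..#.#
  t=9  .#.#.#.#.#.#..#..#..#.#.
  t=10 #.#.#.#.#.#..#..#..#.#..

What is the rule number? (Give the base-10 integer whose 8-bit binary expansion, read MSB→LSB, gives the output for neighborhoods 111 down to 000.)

163

  nb ###: next=#  (t=0,i=9, bit7=1)
  nb ##.: next=.  (t=0,i=0, bit6=0)
  nb #.#: next=#  (t=0,i=13, bit5=1)
  nb #..: next=.  (t=0,i=1, bit4=0)
  nb .##: next=.  (t=0,i=8, bit3=0)
  nb .#.: next=.  (t=1,i=13, bit2=0)
  nb ..#: next=#  (t=0,i=7, bit1=1)
  nb ...: next=#  (t=0,i=2, bit0=1)
  bits 10100011 = 163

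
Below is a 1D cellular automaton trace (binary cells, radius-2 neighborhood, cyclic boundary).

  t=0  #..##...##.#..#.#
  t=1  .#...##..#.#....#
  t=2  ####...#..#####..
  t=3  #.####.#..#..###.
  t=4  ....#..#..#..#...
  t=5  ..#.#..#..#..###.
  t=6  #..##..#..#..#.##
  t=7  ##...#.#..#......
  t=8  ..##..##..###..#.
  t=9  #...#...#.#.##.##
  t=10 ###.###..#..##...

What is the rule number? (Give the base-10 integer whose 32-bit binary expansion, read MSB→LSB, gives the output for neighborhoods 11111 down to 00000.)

  [31] ##### => .  t=2,i=12
  [30] ####. => #  t=2,i=2
  [29] ###.# => .  t=3,i=5
  [28] ###.. => #  t=2,i=3
  [27] ##.## => .  t=9,i=14
  [26] ##.#. => .  t=0,i=10
  [25] ##..# => #  t=0,i=1
  [24] ##... => #  t=0,i=5
  [23] #.### => .  t=3,i=2
  [22] #.##. => #  t=0,i=16
  [21] #.#.# => .  t=3,i=0
  [20] #.#.. => #  t=0,i=11
  [19] #..## => .  t=0,i=2
  [18] #..#. => .  t=0,i=13
  [17] #...# => #  t=0,i=6
  [16] #.... => #  t=1,i=13
  [15] .#### => .  t=2,i=1
  [14] .###. => .  t=3,i=14
  [13] .##.# => #  t=0,i=9
  [12] .##.. => .  t=0,i=0
  [11] .#.## => .  t=0,i=15
  [10] .#.#. => #  t=1,i=0
  [9] .#..# => .  t=0,i=12
  [8] .#... => #  t=1,i=2
  [7] ..### => #  t=2,i=0
  [6] ..##. => .  t=0,i=3
  [5] ..#.# => .  t=0,i=14
  [4] ..#.. => #  t=2,i=7
  [3] ...## => .  t=0,i=7
  [2] ...#. => .  t=1,i=15
  [1] ....# => #  t=1,i=14
  [0] ..... => .  t=4,i=0
  bits 01010011010100110010010110010010 = 1397958034

1397958034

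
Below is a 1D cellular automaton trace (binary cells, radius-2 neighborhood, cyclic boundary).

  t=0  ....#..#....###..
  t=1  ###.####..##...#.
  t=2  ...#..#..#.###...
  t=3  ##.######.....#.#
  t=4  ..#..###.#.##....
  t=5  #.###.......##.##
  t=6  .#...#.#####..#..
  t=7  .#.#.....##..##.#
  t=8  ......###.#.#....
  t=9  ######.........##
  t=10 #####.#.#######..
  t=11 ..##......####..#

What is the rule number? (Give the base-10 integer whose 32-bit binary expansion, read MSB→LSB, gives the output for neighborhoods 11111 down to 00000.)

  ##### -> #   bit 31 = 1  t=3,i=5
  ####. -> #   bit 30 = 1  t=1,i=6
  ###.# -> .   bit 29 = 0  t=1,i=2
  ###.. -> .   bit 28 = 0  t=0,i=14
  ##.## -> #   bit 27 = 1  t=1,i=3
  ##.#. -> .   bit 26 = 0  t=4,i=8
  ##..# -> .   bit 25 = 0  t=1,i=8
  ##... -> #   bit 24 = 1  t=0,i=15
  #.### -> .   bit 23 = 0  t=1,i=0
  #.##. -> .   bit 22 = 0  t=4,i=11
  #.#.# -> .   bit 21 = 0  t=4,i=9
  #.#.. -> .   bit 20 = 0  t=7,i=3
  #..## -> #   bit 19 = 1  t=1,i=9
  #..#. -> #   bit 18 = 1  t=0,i=6
  #...# -> #   bit 17 = 1  t=1,i=13
  #.... -> .   bit 16 = 0  t=0,i=9
  .#### -> .   bit 15 = 0  t=1,i=5
  .###. -> .   bit 14 = 0  t=0,i=13
  .##.# -> .   bit 13 = 0  t=5,i=13
  .##.. -> #   bit 12 = 1  t=1,i=11
  .#.## -> .   bit 11 = 0  t=1,i=16
  .#.#. -> .   bit 10 = 0  t=7,i=0
  .#..# -> #   bit 9 = 1  t=0,i=5
  .#... -> .   bit 8 = 0  t=0,i=8
  ..### -> .   bit 7 = 0  t=0,i=12
  ..##. -> .   bit 6 = 0  t=1,i=10
  ..#.# -> .   bit 5 = 0  t=1,i=15
  ..#.. -> #   bit 4 = 1  t=0,i=4
  ...## -> #   bit 3 = 1  t=0,i=11
  ...#. -> .   bit 2 = 0  t=0,i=3
  ....# -> #   bit 1 = 1  t=0,i=2
  ..... -> #   bit 0 = 1  t=0,i=0
  bits 11001001000011100001001000011011 = 3373142555

3373142555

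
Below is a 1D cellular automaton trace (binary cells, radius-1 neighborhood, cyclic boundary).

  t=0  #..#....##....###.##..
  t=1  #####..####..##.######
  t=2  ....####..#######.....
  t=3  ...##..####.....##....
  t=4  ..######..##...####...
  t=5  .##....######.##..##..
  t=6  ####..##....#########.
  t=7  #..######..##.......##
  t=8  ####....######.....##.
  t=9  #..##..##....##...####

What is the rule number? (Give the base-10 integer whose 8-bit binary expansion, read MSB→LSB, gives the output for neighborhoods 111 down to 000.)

  ###|.  b7=0 t=0,i=15
  ##.|#  b6=1 t=0,i=9
  #.#|#  b5=1 t=0,i=17
  #..|#  b4=1 t=0,i=1
  .##|#  b3=1 t=0,i=8
  .#.|#  b2=1 t=0,i=0
  ..#|#  b1=1 t=0,i=2
  ...|.  b0=0 t=0,i=5
  bits 01111110 = 126

126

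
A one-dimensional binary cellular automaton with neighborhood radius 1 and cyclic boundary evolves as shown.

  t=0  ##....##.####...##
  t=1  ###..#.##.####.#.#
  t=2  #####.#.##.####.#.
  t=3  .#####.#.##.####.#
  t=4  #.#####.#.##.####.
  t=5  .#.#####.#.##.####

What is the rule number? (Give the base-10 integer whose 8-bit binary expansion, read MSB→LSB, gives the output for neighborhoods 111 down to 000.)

242

  ### -> #   bit 7 = 1  t=0,i=0
  ##. -> #   bit 6 = 1  t=0,i=1
  #.# -> #   bit 5 = 1  t=0,i=8
  #.. -> #   bit 4 = 1  t=0,i=2
  .## -> .   bit 3 = 0  t=0,i=6
  .#. -> .   bit 2 = 0  t=1,i=5
  ..# -> #   bit 1 = 1  t=0,i=5
  ... -> .   bit 0 = 0  t=0,i=3
  bits 11110010 = 242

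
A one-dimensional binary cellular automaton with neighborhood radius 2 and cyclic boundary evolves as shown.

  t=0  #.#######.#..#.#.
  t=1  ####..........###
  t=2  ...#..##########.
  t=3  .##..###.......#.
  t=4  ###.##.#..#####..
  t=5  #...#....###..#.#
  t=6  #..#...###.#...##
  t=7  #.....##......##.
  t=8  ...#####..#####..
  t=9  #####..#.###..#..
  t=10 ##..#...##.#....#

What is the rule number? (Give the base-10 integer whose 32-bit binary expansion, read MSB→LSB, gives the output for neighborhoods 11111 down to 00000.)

283679951

  [31] ##### => .  t=0,i=4
  [30] ####. => .  t=0,i=7
  [29] ###.# => .  t=0,i=8
  [28] ###.. => #  t=1,i=3
  [27] ##.## => .  t=4,i=3
  [26] ##.#. => .  t=0,i=9
  [25] ##..# => .  t=3,i=3
  [24] ##... => .  t=1,i=4
  [23] #.### => #  t=0,i=2
  [22] #.##. => #  t=4,i=4
  [21] #.#.# => #  t=0,i=0
  [20] #.#.. => .  t=0,i=10
  [19] #..## => #  t=2,i=5
  [18] #..#. => .  t=0,i=12
  [17] #...# => .  t=5,i=2
  [16] #.... => .  t=1,i=5
  [15] .#### => #  t=0,i=3
  [14] .###. => .  t=3,i=6
  [13] .##.# => .  t=4,i=5
  [12] .##.. => #  t=3,i=2
  [11] .#.## => #  t=0,i=1
  [10] .#.#. => #  t=0,i=14
  [9] .#..# => .  t=0,i=11
  [8] .#... => .  t=5,i=5
  [7] ..### => #  t=1,i=14
  [6] ..##. => #  t=3,i=1
  [5] ..#.# => .  t=0,i=13
  [4] ..#.. => .  t=2,i=3
  [3] ...## => #  t=1,i=13
  [2] ...#. => #  t=2,i=2
  [1] ....# => #  t=1,i=12
  [0] ..... => #  t=1,i=6
  bits 00010000111010001001110011001111 = 283679951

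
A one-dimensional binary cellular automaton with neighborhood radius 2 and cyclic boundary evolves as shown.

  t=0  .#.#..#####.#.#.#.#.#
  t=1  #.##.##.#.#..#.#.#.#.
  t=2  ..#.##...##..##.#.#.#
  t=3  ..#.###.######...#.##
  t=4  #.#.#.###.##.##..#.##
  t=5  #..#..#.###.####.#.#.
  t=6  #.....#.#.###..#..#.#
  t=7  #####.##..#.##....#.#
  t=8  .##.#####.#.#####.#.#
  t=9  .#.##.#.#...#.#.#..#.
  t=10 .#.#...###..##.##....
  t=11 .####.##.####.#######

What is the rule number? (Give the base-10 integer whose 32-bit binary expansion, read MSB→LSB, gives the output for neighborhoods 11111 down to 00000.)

  [31] ##### => #  t=0,i=8
  [30] ####. => .  t=0,i=9
  [29] ###.# => #  t=0,i=10
  [28] ###.. => #  t=3,i=13
  [27] ##.## => #  t=1,i=4
  [26] ##.#. => .  t=0,i=11
  [25] ##..# => #  t=2,i=11
  [24] ##... => #  t=2,i=6
  [23] #.### => #  t=3,i=4
  [22] #.##. => #  t=1,i=2
  [21] #.#.# => .  t=0,i=1
  [20] #.#.. => #  t=0,i=3
  [19] #..## => #  t=0,i=5
  [18] #..#. => .  t=1,i=12
  [17] #...# => .  t=2,i=7
  [16] #.... => #  t=6,i=2
  [15] .#### => .  t=0,i=7
  [14] .###. => .  t=3,i=5
  [13] .##.# => .  t=1,i=3
  [12] .##.. => #  t=2,i=5
  [11] .#.## => .  t=1,i=1
  [10] .#.#. => #  t=0,i=0
  [9] .#..# => .  t=0,i=4
  [8] .#... => #  t=9,i=9
  [7] ..### => #  t=0,i=6
  [6] ..##. => #  t=2,i=9
  [5] ..#.# => #  t=1,i=13
  [4] ..#.. => .  t=5,i=3
  [3] ...## => #  t=2,i=8
  [2] ...#. => .  t=3,i=16
  [1] ....# => #  t=6,i=4
  [0] ..... => #  t=6,i=3
  bits 10111011110110010001010111101011 = 3151566315

3151566315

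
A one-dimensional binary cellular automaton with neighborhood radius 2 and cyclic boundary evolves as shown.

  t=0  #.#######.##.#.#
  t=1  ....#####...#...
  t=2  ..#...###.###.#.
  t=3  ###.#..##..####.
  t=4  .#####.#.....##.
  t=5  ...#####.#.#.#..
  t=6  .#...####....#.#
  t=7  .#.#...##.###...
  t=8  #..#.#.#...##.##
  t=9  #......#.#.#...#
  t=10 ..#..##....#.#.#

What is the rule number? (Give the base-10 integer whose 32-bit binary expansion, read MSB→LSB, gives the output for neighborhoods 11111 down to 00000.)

4094902870

  ##### -> #   bit 31 = 1  t=0,i=4
  ####. -> #   bit 30 = 1  t=0,i=7
  ###.# -> #   bit 29 = 1  t=0,i=8
  ###.. -> #   bit 28 = 1  t=1,i=8
  ##.## -> .   bit 27 = 0  t=0,i=1
  ##.#. -> #   bit 26 = 1  t=0,i=12
  ##..# -> .   bit 25 = 0  t=3,i=9
  ##... -> .   bit 24 = 0  t=1,i=9
  #.### -> .   bit 23 = 0  t=0,i=2
  #.##. -> .   bit 22 = 0  t=0,i=10
  #.#.# -> .   bit 21 = 0  t=0,i=13
  #.#.. -> #   bit 20 = 1  t=2,i=14
  #..## -> .   bit 19 = 0  t=3,i=6
  #..#. -> .   bit 18 = 0  t=8,i=2
  #...# -> #   bit 17 = 1  t=1,i=10
  #.... -> #   bit 16 = 1  t=1,i=14
  .#### -> .   bit 15 = 0  t=0,i=3
  .###. -> #   bit 14 = 1  t=2,i=7
  .##.# -> .   bit 13 = 0  t=0,i=0
  .##.. -> .   bit 12 = 0  t=3,i=8
  .#.## -> .   bit 11 = 0  t=0,i=14
  .#.#. -> .   bit 10 = 0  t=5,i=10
  .#..# -> #   bit 9 = 1  t=3,i=5
  .#... -> .   bit 8 = 0  t=1,i=13
  ..### -> .   bit 7 = 0  t=1,i=4
  ..##. -> #   bit 6 = 1  t=3,i=7
  ..#.# -> .   bit 5 = 0  t=6,i=13
  ..#.. -> #   bit 4 = 1  t=1,i=12
  ...## -> .   bit 3 = 0  t=1,i=3
  ...#. -> #   bit 2 = 1  t=1,i=11
  ....# -> #   bit 1 = 1  t=1,i=2
  ..... -> .   bit 0 = 0  t=1,i=0
  bits 11110100000100110100001001010110 = 4094902870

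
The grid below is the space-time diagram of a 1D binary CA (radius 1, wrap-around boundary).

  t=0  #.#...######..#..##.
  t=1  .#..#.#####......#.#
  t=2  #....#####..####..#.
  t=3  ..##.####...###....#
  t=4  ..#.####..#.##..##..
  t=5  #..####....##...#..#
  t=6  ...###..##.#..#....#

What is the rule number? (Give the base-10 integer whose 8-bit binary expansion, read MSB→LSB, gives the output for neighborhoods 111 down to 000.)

  ###|#  b7=1 t=0,i=7
  ##.|.  b6=0 t=0,i=11
  #.#|#  b5=1 t=0,i=1
  #..|.  b4=0 t=0,i=3
  .##|#  b3=1 t=0,i=6
  .#.|.  b2=0 t=0,i=0
  ..#|.  b1=0 t=0,i=5
  ...|#  b0=1 t=0,i=4
  bits 10101001 = 169

169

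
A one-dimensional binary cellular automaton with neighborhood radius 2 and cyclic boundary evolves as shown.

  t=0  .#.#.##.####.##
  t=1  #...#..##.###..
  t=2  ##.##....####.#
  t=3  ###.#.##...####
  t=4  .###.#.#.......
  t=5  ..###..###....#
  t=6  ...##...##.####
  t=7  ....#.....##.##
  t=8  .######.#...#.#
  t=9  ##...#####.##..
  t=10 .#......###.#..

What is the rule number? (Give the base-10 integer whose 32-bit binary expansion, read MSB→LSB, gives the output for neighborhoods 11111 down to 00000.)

  [31] ##### => .  t=3,i=0
  [30] ####. => #  t=0,i=10
  [29] ###.# => #  t=0,i=11
  [28] ###.. => #  t=1,i=12
  [27] ##.## => #  t=0,i=7
  [26] ##.#. => #  t=0,i=0
  [25] ##..# => .  t=1,i=13
  [24] ##... => .  t=2,i=5
  [23] #.### => #  t=0,i=8
  [22] #.##. => .  t=0,i=5
  [21] #.#.# => .  t=0,i=1
  [20] #.#.. => #  t=4,i=7
  [19] #..## => .  t=1,i=6
  [18] #..#. => #  t=1,i=14
  [17] #...# => .  t=1,i=2
  [16] #.... => #  t=2,i=6
  [15] .#### => .  t=0,i=9
  [14] .###. => #  t=1,i=11
  [13] .##.# => .  t=0,i=6
  [12] .##.. => #  t=2,i=4
  [11] .#.## => #  t=0,i=4
  [10] .#.#. => .  t=0,i=2
  [9] .#..# => .  t=1,i=5
  [8] .#... => #  t=1,i=1
  [7] ..### => .  t=2,i=9
  [6] ..##. => .  t=1,i=7
  [5] ..#.# => #  t=8,i=12
  [4] ..#.. => #  t=1,i=0
  [3] ...## => .  t=2,i=8
  [2] ...#. => #  t=1,i=3
  [1] ....# => #  t=2,i=7
  [0] ..... => .  t=4,i=10
  bits 01111100100101010101100100110110 = 2090162486

2090162486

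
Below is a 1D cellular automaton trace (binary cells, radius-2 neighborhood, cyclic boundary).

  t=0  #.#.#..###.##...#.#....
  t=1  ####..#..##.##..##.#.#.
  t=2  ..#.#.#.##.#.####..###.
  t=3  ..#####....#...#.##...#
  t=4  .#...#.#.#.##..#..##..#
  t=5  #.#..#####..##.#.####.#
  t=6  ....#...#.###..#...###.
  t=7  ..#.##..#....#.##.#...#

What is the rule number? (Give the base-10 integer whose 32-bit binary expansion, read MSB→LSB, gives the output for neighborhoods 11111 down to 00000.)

1797789050

  nb #####: next=.  (t=3,i=4, bit31=0)
  nb ####.: next=#  (t=1,i=2, bit30=1)
  nb ###.#: next=#  (t=0,i=9, bit29=1)
  nb ###..: next=.  (t=1,i=3, bit28=0)
  nb ##.##: next=#  (t=0,i=10, bit27=1)
  nb ##.#.: next=.  (t=1,i=18, bit26=0)
  nb ##..#: next=#  (t=1,i=4, bit25=1)
  nb ##...: next=#  (t=0,i=13, bit24=1)
  nb #.###: next=.  (t=1,i=0, bit23=0)
  nb #.##.: next=.  (t=0,i=11, bit22=0)
  nb #.#.#: next=#  (t=0,i=2, bit21=1)
  nb #.#..: next=.  (t=0,i=4, bit20=0)
  nb #..##: next=#  (t=0,i=6, bit19=1)
  nb #..#.: next=.  (t=1,i=5, bit18=0)
  nb #...#: next=.  (t=0,i=14, bit17=0)
  nb #....: next=.  (t=0,i=20, bit16=0)
  nb .####: next=.  (t=1,i=1, bit15=0)
  nb .###.: next=.  (t=0,i=8, bit14=0)
  nb .##.#: next=.  (t=1,i=10, bit13=0)
  nb .##..: next=#  (t=0,i=12, bit12=1)
  nb .#.##: next=.  (t=1,i=22, bit11=0)
  nb .#.#.: next=#  (t=0,i=1, bit10=1)
  nb .#..#: next=.  (t=0,i=5, bit9=0)
  nb .#...: next=#  (t=0,i=19, bit8=1)
  nb ..###: next=.  (t=0,i=7, bit7=0)
  nb ..##.: next=#  (t=1,i=9, bit6=1)
  nb ..#.#: next=#  (t=0,i=0, bit5=1)
  nb ..#..: next=#  (t=1,i=6, bit4=1)
  nb ...##: next=#  (t=6,i=18, bit3=1)
  nb ...#.: next=.  (t=0,i=15, bit2=0)
  nb ....#: next=#  (t=0,i=21, bit1=1)
  nb .....: next=.  (t=6,i=1, bit0=0)
  bits 01101011001010000001010101111010 = 1797789050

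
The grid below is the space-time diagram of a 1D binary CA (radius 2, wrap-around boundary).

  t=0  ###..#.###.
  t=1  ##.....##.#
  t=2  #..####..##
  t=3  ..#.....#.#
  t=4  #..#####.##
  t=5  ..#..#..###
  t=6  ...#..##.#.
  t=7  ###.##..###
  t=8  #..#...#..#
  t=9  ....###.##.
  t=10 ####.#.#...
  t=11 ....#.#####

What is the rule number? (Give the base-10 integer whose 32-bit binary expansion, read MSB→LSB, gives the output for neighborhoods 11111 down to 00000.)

  #####|#  b31=1 t=4,i=5
  ####.|.  b30=0 t=2,i=5
  ###.#|.  b29=0 t=0,i=9
  ###..|.  b28=0 t=0,i=2
  ##.##|#  b27=1 t=0,i=10
  ##.#.|#  b26=1 t=6,i=8
  ##..#|.  b25=0 t=0,i=3
  ##...|.  b24=0 t=1,i=2
  #.###|#  b23=1 t=0,i=0
  #.##.|.  b22=0 t=7,i=4
  #.#.#|.  b21=0 t=10,i=5
  #.#..|#  b20=1 t=3,i=10
  #..##|#  b19=1 t=2,i=2
  #..#.|.  b18=0 t=0,i=4
  #...#|#  b17=1 t=8,i=5
  #....|#  b16=1 t=1,i=3
  .####|.  b15=0 t=2,i=4
  .###.|#  b14=1 t=0,i=1
  .##.#|.  b13=0 t=1,i=8
  .##..|.  b12=0 t=7,i=5
  .#.##|.  b11=0 t=0,i=6
  .#.#.|#  b10=1 t=3,i=9
  .#..#|#  b9=1 t=3,i=0
  .#...|#  b8=1 t=3,i=3
  ..###|.  b7=0 t=2,i=3
  ..##.|.  b6=0 t=1,i=7
  ..#.#|.  b5=0 t=0,i=5
  ..#..|.  b4=0 t=3,i=2
  ...##|#  b3=1 t=1,i=6
  ...#.|#  b2=1 t=3,i=7
  ....#|#  b1=1 t=1,i=5
  .....|#  b0=1 t=1,i=4
  bits 10001100100110110100011100001111 = 2358986511

2358986511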